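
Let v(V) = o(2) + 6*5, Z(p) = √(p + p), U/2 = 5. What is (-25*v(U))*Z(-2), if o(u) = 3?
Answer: -1650*I ≈ -1650.0*I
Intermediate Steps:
U = 10 (U = 2*5 = 10)
Z(p) = √2*√p (Z(p) = √(2*p) = √2*√p)
v(V) = 33 (v(V) = 3 + 6*5 = 3 + 30 = 33)
(-25*v(U))*Z(-2) = (-25*33)*(√2*√(-2)) = -825*√2*I*√2 = -1650*I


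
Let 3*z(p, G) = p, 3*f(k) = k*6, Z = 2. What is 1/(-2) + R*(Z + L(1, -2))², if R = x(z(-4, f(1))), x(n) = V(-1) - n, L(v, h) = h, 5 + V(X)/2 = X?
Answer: -½ ≈ -0.50000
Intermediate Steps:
V(X) = -10 + 2*X
f(k) = 2*k (f(k) = (k*6)/3 = (6*k)/3 = 2*k)
z(p, G) = p/3
x(n) = -12 - n (x(n) = (-10 + 2*(-1)) - n = (-10 - 2) - n = -12 - n)
R = -32/3 (R = -12 - (-4)/3 = -12 - 1*(-4/3) = -12 + 4/3 = -32/3 ≈ -10.667)
1/(-2) + R*(Z + L(1, -2))² = 1/(-2) - 32*(2 - 2)²/3 = -½ - 32/3*0² = -½ - 32/3*0 = -½ + 0 = -½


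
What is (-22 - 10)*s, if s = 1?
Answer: -32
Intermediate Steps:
(-22 - 10)*s = (-22 - 10)*1 = -32*1 = -32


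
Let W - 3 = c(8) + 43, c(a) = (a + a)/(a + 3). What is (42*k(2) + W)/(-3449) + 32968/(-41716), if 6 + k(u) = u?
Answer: -298864384/395665831 ≈ -0.75535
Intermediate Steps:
k(u) = -6 + u
c(a) = 2*a/(3 + a) (c(a) = (2*a)/(3 + a) = 2*a/(3 + a))
W = 522/11 (W = 3 + (2*8/(3 + 8) + 43) = 3 + (2*8/11 + 43) = 3 + (2*8*(1/11) + 43) = 3 + (16/11 + 43) = 3 + 489/11 = 522/11 ≈ 47.455)
(42*k(2) + W)/(-3449) + 32968/(-41716) = (42*(-6 + 2) + 522/11)/(-3449) + 32968/(-41716) = (42*(-4) + 522/11)*(-1/3449) + 32968*(-1/41716) = (-168 + 522/11)*(-1/3449) - 8242/10429 = -1326/11*(-1/3449) - 8242/10429 = 1326/37939 - 8242/10429 = -298864384/395665831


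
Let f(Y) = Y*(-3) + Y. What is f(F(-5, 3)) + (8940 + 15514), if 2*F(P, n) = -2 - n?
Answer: 24459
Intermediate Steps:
F(P, n) = -1 - n/2 (F(P, n) = (-2 - n)/2 = -1 - n/2)
f(Y) = -2*Y (f(Y) = -3*Y + Y = -2*Y)
f(F(-5, 3)) + (8940 + 15514) = -2*(-1 - ½*3) + (8940 + 15514) = -2*(-1 - 3/2) + 24454 = -2*(-5/2) + 24454 = 5 + 24454 = 24459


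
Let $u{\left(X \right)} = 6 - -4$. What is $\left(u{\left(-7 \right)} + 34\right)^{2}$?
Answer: $1936$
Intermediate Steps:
$u{\left(X \right)} = 10$ ($u{\left(X \right)} = 6 + 4 = 10$)
$\left(u{\left(-7 \right)} + 34\right)^{2} = \left(10 + 34\right)^{2} = 44^{2} = 1936$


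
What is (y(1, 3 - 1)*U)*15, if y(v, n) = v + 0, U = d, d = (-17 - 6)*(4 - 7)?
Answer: 1035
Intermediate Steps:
d = 69 (d = -23*(-3) = 69)
U = 69
y(v, n) = v
(y(1, 3 - 1)*U)*15 = (1*69)*15 = 69*15 = 1035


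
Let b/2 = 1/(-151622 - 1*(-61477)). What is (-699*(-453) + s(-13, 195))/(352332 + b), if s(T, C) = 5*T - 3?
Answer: 28538013955/31760968138 ≈ 0.89852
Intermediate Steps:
s(T, C) = -3 + 5*T
b = -2/90145 (b = 2/(-151622 - 1*(-61477)) = 2/(-151622 + 61477) = 2/(-90145) = 2*(-1/90145) = -2/90145 ≈ -2.2186e-5)
(-699*(-453) + s(-13, 195))/(352332 + b) = (-699*(-453) + (-3 + 5*(-13)))/(352332 - 2/90145) = (316647 + (-3 - 65))/(31760968138/90145) = (316647 - 68)*(90145/31760968138) = 316579*(90145/31760968138) = 28538013955/31760968138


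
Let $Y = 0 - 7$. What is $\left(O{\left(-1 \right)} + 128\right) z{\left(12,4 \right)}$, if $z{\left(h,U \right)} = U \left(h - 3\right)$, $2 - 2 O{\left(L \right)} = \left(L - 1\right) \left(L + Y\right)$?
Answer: $4356$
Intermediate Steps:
$Y = -7$ ($Y = 0 - 7 = -7$)
$O{\left(L \right)} = 1 - \frac{\left(-1 + L\right) \left(-7 + L\right)}{2}$ ($O{\left(L \right)} = 1 - \frac{\left(L - 1\right) \left(L - 7\right)}{2} = 1 - \frac{\left(-1 + L\right) \left(-7 + L\right)}{2}$)
$z{\left(h,U \right)} = U \left(-3 + h\right)$
$\left(O{\left(-1 \right)} + 128\right) z{\left(12,4 \right)} = \left(\left(- \frac{5}{2} + 4 \left(-1\right) - \frac{\left(-1\right)^{2}}{2}\right) + 128\right) 4 \left(-3 + 12\right) = \left(\left(- \frac{5}{2} - 4 - \frac{1}{2}\right) + 128\right) 4 \cdot 9 = \left(\left(- \frac{5}{2} - 4 - \frac{1}{2}\right) + 128\right) 36 = \left(-7 + 128\right) 36 = 121 \cdot 36 = 4356$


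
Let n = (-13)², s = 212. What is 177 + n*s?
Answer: 36005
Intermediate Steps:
n = 169
177 + n*s = 177 + 169*212 = 177 + 35828 = 36005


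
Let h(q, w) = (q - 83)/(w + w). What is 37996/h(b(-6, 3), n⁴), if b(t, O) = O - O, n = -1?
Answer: -75992/83 ≈ -915.57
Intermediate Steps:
b(t, O) = 0
h(q, w) = (-83 + q)/(2*w) (h(q, w) = (-83 + q)/((2*w)) = (-83 + q)*(1/(2*w)) = (-83 + q)/(2*w))
37996/h(b(-6, 3), n⁴) = 37996/(((-83 + 0)/(2*((-1)⁴)))) = 37996/(((½)*(-83)/1)) = 37996/(((½)*1*(-83))) = 37996/(-83/2) = 37996*(-2/83) = -75992/83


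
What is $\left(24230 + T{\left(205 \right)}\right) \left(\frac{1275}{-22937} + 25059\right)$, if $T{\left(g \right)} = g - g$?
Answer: $\frac{13926846903840}{22937} \approx 6.0718 \cdot 10^{8}$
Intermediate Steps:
$T{\left(g \right)} = 0$
$\left(24230 + T{\left(205 \right)}\right) \left(\frac{1275}{-22937} + 25059\right) = \left(24230 + 0\right) \left(\frac{1275}{-22937} + 25059\right) = 24230 \left(1275 \left(- \frac{1}{22937}\right) + 25059\right) = 24230 \left(- \frac{1275}{22937} + 25059\right) = 24230 \cdot \frac{574777008}{22937} = \frac{13926846903840}{22937}$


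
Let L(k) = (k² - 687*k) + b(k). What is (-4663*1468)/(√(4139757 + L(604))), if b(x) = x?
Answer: -6845284*√4090229/4090229 ≈ -3384.7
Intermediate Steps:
L(k) = k² - 686*k (L(k) = (k² - 687*k) + k = k² - 686*k)
(-4663*1468)/(√(4139757 + L(604))) = (-4663*1468)/(√(4139757 + 604*(-686 + 604))) = -6845284/√(4139757 + 604*(-82)) = -6845284/√(4139757 - 49528) = -6845284*√4090229/4090229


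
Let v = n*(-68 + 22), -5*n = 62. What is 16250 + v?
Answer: 84102/5 ≈ 16820.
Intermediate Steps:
n = -62/5 (n = -⅕*62 = -62/5 ≈ -12.400)
v = 2852/5 (v = -62*(-68 + 22)/5 = -62/5*(-46) = 2852/5 ≈ 570.40)
16250 + v = 16250 + 2852/5 = 84102/5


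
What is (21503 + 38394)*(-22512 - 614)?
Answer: -1385178022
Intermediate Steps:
(21503 + 38394)*(-22512 - 614) = 59897*(-23126) = -1385178022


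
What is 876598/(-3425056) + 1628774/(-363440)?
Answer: -26326932761/5557153360 ≈ -4.7375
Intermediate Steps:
876598/(-3425056) + 1628774/(-363440) = 876598*(-1/3425056) + 1628774*(-1/363440) = -438299/1712528 - 116341/25960 = -26326932761/5557153360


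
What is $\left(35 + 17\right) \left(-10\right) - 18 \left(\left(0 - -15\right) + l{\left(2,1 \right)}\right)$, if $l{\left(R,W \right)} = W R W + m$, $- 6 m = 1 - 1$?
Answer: $-826$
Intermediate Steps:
$m = 0$ ($m = - \frac{1 - 1}{6} = \left(- \frac{1}{6}\right) 0 = 0$)
$l{\left(R,W \right)} = R W^{2}$ ($l{\left(R,W \right)} = W R W + 0 = R W W + 0 = R W^{2} + 0 = R W^{2}$)
$\left(35 + 17\right) \left(-10\right) - 18 \left(\left(0 - -15\right) + l{\left(2,1 \right)}\right) = \left(35 + 17\right) \left(-10\right) - 18 \left(\left(0 - -15\right) + 2 \cdot 1^{2}\right) = 52 \left(-10\right) - 18 \left(\left(0 + 15\right) + 2 \cdot 1\right) = -520 - 18 \left(15 + 2\right) = -520 - 306 = -826$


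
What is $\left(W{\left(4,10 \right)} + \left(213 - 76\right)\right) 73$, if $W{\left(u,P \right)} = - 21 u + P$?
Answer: $4599$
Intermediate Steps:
$W{\left(u,P \right)} = P - 21 u$
$\left(W{\left(4,10 \right)} + \left(213 - 76\right)\right) 73 = \left(\left(10 - 84\right) + \left(213 - 76\right)\right) 73 = \left(-74 + 137\right) 73 = 63 \cdot 73 = 4599$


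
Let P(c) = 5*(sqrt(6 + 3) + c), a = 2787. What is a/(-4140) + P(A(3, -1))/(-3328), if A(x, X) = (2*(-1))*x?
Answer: -767753/1148160 ≈ -0.66868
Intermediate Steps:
A(x, X) = -2*x
P(c) = 15 + 5*c (P(c) = 5*(sqrt(9) + c) = 5*(3 + c) = 15 + 5*c)
a/(-4140) + P(A(3, -1))/(-3328) = 2787/(-4140) + (15 + 5*(-2*3))/(-3328) = 2787*(-1/4140) + (15 + 5*(-6))*(-1/3328) = -929/1380 + (15 - 30)*(-1/3328) = -929/1380 - 15*(-1/3328) = -929/1380 + 15/3328 = -767753/1148160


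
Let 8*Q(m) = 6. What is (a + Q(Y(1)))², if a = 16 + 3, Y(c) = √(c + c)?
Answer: 6241/16 ≈ 390.06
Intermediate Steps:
Y(c) = √2*√c (Y(c) = √(2*c) = √2*√c)
Q(m) = ¾ (Q(m) = (⅛)*6 = ¾)
a = 19
(a + Q(Y(1)))² = (19 + ¾)² = (79/4)² = 6241/16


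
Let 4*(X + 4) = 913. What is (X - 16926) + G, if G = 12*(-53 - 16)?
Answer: -70119/4 ≈ -17530.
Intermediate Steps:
X = 897/4 (X = -4 + (¼)*913 = -4 + 913/4 = 897/4 ≈ 224.25)
G = -828 (G = 12*(-69) = -828)
(X - 16926) + G = (897/4 - 16926) - 828 = -66807/4 - 828 = -70119/4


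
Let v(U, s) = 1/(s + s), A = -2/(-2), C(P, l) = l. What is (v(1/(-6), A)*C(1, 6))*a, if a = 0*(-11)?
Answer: 0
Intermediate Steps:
A = 1 (A = -2*(-½) = 1)
v(U, s) = 1/(2*s)
a = 0
(v(1/(-6), A)*C(1, 6))*a = (((½)/1)*6)*0 = (((½)*1)*6)*0 = ((½)*6)*0 = 3*0 = 0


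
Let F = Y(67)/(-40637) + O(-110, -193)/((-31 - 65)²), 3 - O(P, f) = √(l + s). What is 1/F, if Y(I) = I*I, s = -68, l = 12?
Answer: -15448079924868096/1701548800639433 + 30437973854208*I*√14/1701548800639433 ≈ -9.0788 + 0.066932*I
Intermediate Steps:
O(P, f) = 3 - 2*I*√14 (O(P, f) = 3 - √(12 - 68) = 3 - √(-56) = 3 - 2*I*√14)
Y(I) = I²
F = -13749571/124836864 - I*√14/4608 (F = 67²/(-40637) + (3 - 2*I*√14)/((-31 - 65)²) = 4489*(-1/40637) + (3 - 2*I*√14)/((-96)²) = -4489/40637 + (3 - 2*I*√14)/9216 = -4489/40637 + (3 - 2*I*√14)*(1/9216) = -4489/40637 + (1/3072 - I*√14/4608) = -13749571/124836864 - I*√14/4608 ≈ -0.11014 - 0.00081199*I)
1/F = 1/(-13749571/124836864 - I*√14/4608)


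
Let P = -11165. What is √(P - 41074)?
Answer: I*√52239 ≈ 228.56*I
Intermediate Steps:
√(P - 41074) = √(-11165 - 41074) = √(-52239) = I*√52239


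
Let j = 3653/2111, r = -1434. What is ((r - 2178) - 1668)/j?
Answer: -11146080/3653 ≈ -3051.2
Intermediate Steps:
j = 3653/2111 (j = 3653*(1/2111) = 3653/2111 ≈ 1.7305)
((r - 2178) - 1668)/j = ((-1434 - 2178) - 1668)/(3653/2111) = (-3612 - 1668)*(2111/3653) = -5280*2111/3653 = -11146080/3653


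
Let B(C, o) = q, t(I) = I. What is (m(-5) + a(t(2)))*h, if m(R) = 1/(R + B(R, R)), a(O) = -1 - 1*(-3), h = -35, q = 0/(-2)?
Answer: -63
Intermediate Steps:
q = 0 (q = 0*(-½) = 0)
a(O) = 2 (a(O) = -1 + 3 = 2)
B(C, o) = 0
m(R) = 1/R (m(R) = 1/(R + 0) = 1/R)
(m(-5) + a(t(2)))*h = (1/(-5) + 2)*(-35) = (-⅕ + 2)*(-35) = (9/5)*(-35) = -63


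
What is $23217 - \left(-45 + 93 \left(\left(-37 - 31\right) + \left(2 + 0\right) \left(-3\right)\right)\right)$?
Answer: $30144$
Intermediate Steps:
$23217 - \left(-45 + 93 \left(\left(-37 - 31\right) + \left(2 + 0\right) \left(-3\right)\right)\right) = 23217 - \left(-45 + 93 \left(-68 + 2 \left(-3\right)\right)\right) = 23217 - \left(-45 + 93 \left(-68 - 6\right)\right) = 23217 + \left(\left(-93\right) \left(-74\right) + 45\right) = 23217 + \left(6882 + 45\right) = 23217 + 6927 = 30144$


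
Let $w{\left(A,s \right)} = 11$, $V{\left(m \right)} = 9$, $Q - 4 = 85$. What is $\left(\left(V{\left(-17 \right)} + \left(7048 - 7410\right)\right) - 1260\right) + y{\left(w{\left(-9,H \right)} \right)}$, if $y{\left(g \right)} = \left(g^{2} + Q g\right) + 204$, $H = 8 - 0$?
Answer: $-309$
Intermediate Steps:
$Q = 89$ ($Q = 4 + 85 = 89$)
$H = 8$ ($H = 8 + 0 = 8$)
$y{\left(g \right)} = 204 + g^{2} + 89 g$ ($y{\left(g \right)} = \left(g^{2} + 89 g\right) + 204 = 204 + g^{2} + 89 g$)
$\left(\left(V{\left(-17 \right)} + \left(7048 - 7410\right)\right) - 1260\right) + y{\left(w{\left(-9,H \right)} \right)} = \left(\left(9 + \left(7048 - 7410\right)\right) - 1260\right) + \left(204 + 11^{2} + 89 \cdot 11\right) = \left(\left(9 + \left(7048 - 7410\right)\right) - 1260\right) + \left(204 + 121 + 979\right) = \left(\left(9 - 362\right) - 1260\right) + 1304 = \left(-353 - 1260\right) + 1304 = -1613 + 1304 = -309$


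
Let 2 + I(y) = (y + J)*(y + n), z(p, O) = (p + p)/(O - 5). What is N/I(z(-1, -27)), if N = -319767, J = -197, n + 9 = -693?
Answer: -27286784/11796123 ≈ -2.3132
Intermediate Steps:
n = -702 (n = -9 - 693 = -702)
z(p, O) = 2*p/(-5 + O) (z(p, O) = (2*p)/(-5 + O) = 2*p/(-5 + O))
I(y) = -2 + (-702 + y)*(-197 + y) (I(y) = -2 + (y - 197)*(y - 702) = -2 + (-197 + y)*(-702 + y) = -2 + (-702 + y)*(-197 + y))
N/I(z(-1, -27)) = -319767/(138292 + (2*(-1)/(-5 - 27))² - 1798*(-1)/(-5 - 27)) = -319767/(138292 + (2*(-1)/(-32))² - 1798*(-1)/(-32)) = -319767/(138292 + (2*(-1)*(-1/32))² - 1798*(-1)*(-1)/32) = -319767/(138292 + (1/16)² - 899*1/16) = -319767/(138292 + 1/256 - 899/16) = -319767/35388369/256 = -319767*256/35388369 = -27286784/11796123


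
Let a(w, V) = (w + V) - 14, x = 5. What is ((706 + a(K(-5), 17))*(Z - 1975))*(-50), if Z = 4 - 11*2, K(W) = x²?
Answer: 73143100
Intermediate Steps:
K(W) = 25 (K(W) = 5² = 25)
Z = -18 (Z = 4 - 22 = -18)
a(w, V) = -14 + V + w (a(w, V) = (V + w) - 14 = -14 + V + w)
((706 + a(K(-5), 17))*(Z - 1975))*(-50) = ((706 + (-14 + 17 + 25))*(-18 - 1975))*(-50) = ((706 + 28)*(-1993))*(-50) = (734*(-1993))*(-50) = -1462862*(-50) = 73143100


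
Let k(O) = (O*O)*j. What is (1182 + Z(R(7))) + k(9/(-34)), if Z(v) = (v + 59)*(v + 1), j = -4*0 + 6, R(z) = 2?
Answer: 789213/578 ≈ 1365.4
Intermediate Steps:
j = 6 (j = 0 + 6 = 6)
Z(v) = (1 + v)*(59 + v) (Z(v) = (59 + v)*(1 + v) = (1 + v)*(59 + v))
k(O) = 6*O**2 (k(O) = (O*O)*6 = O**2*6 = 6*O**2)
(1182 + Z(R(7))) + k(9/(-34)) = (1182 + (59 + 2**2 + 60*2)) + 6*(9/(-34))**2 = (1182 + (59 + 4 + 120)) + 6*(9*(-1/34))**2 = (1182 + 183) + 6*(-9/34)**2 = 1365 + 6*(81/1156) = 1365 + 243/578 = 789213/578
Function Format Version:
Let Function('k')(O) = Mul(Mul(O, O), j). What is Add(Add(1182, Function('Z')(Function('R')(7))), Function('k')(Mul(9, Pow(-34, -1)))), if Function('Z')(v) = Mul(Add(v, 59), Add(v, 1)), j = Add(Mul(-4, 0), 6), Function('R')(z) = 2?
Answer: Rational(789213, 578) ≈ 1365.4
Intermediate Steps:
j = 6 (j = Add(0, 6) = 6)
Function('Z')(v) = Mul(Add(1, v), Add(59, v)) (Function('Z')(v) = Mul(Add(59, v), Add(1, v)) = Mul(Add(1, v), Add(59, v)))
Function('k')(O) = Mul(6, Pow(O, 2)) (Function('k')(O) = Mul(Mul(O, O), 6) = Mul(Pow(O, 2), 6) = Mul(6, Pow(O, 2)))
Add(Add(1182, Function('Z')(Function('R')(7))), Function('k')(Mul(9, Pow(-34, -1)))) = Add(Add(1182, Add(59, Pow(2, 2), Mul(60, 2))), Mul(6, Pow(Mul(9, Pow(-34, -1)), 2))) = Add(Add(1182, Add(59, 4, 120)), Mul(6, Pow(Mul(9, Rational(-1, 34)), 2))) = Add(Add(1182, 183), Mul(6, Pow(Rational(-9, 34), 2))) = Add(1365, Mul(6, Rational(81, 1156))) = Add(1365, Rational(243, 578)) = Rational(789213, 578)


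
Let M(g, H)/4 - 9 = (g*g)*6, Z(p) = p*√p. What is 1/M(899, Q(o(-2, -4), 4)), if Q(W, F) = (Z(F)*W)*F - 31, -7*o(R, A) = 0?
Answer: 1/19396860 ≈ 5.1555e-8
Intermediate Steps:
Z(p) = p^(3/2)
o(R, A) = 0 (o(R, A) = -⅐*0 = 0)
Q(W, F) = -31 + W*F^(5/2) (Q(W, F) = (F^(3/2)*W)*F - 31 = (W*F^(3/2))*F - 31 = W*F^(5/2) - 31 = -31 + W*F^(5/2))
M(g, H) = 36 + 24*g² (M(g, H) = 36 + 4*((g*g)*6) = 36 + 4*(g²*6) = 36 + 4*(6*g²) = 36 + 24*g²)
1/M(899, Q(o(-2, -4), 4)) = 1/(36 + 24*899²) = 1/(36 + 24*808201) = 1/(36 + 19396824) = 1/19396860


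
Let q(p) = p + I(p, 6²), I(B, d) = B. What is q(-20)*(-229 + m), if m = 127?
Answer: 4080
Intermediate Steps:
q(p) = 2*p (q(p) = p + p = 2*p)
q(-20)*(-229 + m) = (2*(-20))*(-229 + 127) = -40*(-102) = 4080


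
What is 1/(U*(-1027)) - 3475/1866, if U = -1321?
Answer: -4714415959/2531540622 ≈ -1.8623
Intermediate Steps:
1/(U*(-1027)) - 3475/1866 = 1/(-1321*(-1027)) - 3475/1866 = -1/1321*(-1/1027) - 3475*1/1866 = 1/1356667 - 3475/1866 = -4714415959/2531540622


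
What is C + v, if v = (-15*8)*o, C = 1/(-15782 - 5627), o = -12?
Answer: 30828959/21409 ≈ 1440.0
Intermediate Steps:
C = -1/21409 (C = 1/(-21409) = -1/21409 ≈ -4.6709e-5)
v = 1440 (v = -15*8*(-12) = -120*(-12) = 1440)
C + v = -1/21409 + 1440 = 30828959/21409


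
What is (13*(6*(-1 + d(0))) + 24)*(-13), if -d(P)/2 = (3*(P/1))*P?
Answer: 702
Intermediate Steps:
d(P) = -6*P² (d(P) = -2*3*(P/1)*P = -2*3*(P*1)*P = -2*3*P*P = -6*P²)
(13*(6*(-1 + d(0))) + 24)*(-13) = (13*(6*(-1 - 6*0²)) + 24)*(-13) = (13*(6*(-1 - 6*0)) + 24)*(-13) = (13*(6*(-1 + 0)) + 24)*(-13) = (13*(6*(-1)) + 24)*(-13) = (13*(-6) + 24)*(-13) = (-78 + 24)*(-13) = -54*(-13) = 702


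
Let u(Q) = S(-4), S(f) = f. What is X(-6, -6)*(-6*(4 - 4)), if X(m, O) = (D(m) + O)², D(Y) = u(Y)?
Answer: 0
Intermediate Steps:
u(Q) = -4
D(Y) = -4
X(m, O) = (-4 + O)²
X(-6, -6)*(-6*(4 - 4)) = (-4 - 6)²*(-6*(4 - 4)) = (-10)²*(-6*0) = 100*0 = 0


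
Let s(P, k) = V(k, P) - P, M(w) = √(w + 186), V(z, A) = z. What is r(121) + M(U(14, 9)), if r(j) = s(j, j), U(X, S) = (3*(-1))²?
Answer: √195 ≈ 13.964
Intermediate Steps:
U(X, S) = 9 (U(X, S) = (-3)² = 9)
M(w) = √(186 + w)
s(P, k) = k - P
r(j) = 0 (r(j) = j - j = 0)
r(121) + M(U(14, 9)) = 0 + √(186 + 9) = 0 + √195 = √195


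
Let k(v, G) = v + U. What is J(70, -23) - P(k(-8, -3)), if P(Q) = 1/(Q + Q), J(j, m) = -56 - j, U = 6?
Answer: -503/4 ≈ -125.75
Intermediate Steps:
k(v, G) = 6 + v (k(v, G) = v + 6 = 6 + v)
P(Q) = 1/(2*Q)
J(70, -23) - P(k(-8, -3)) = (-56 - 1*70) - 1/(2*(6 - 8)) = (-56 - 70) - 1/(2*(-2)) = -126 - (-1)/(2*2) = -126 - 1*(-1/4) = -126 + 1/4 = -503/4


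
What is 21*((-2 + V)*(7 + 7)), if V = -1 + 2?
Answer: -294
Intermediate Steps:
V = 1
21*((-2 + V)*(7 + 7)) = 21*((-2 + 1)*(7 + 7)) = 21*(-1*14) = 21*(-14) = -294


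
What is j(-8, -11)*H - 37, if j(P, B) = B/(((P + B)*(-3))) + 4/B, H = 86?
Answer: -53213/627 ≈ -84.869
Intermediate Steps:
j(P, B) = 4/B + B/(-3*B - 3*P) (j(P, B) = B/(((B + P)*(-3))) + 4/B = B/(-3*B - 3*P) + 4/B = 4/B + B/(-3*B - 3*P))
j(-8, -11)*H - 37 = ((⅓)*(-1*(-11)² + 12*(-11) + 12*(-8))/(-11*(-11 - 8)))*86 - 37 = ((⅓)*(-1/11)*(-1*121 - 132 - 96)/(-19))*86 - 37 = ((⅓)*(-1/11)*(-1/19)*(-121 - 132 - 96))*86 - 37 = ((⅓)*(-1/11)*(-1/19)*(-349))*86 - 37 = -349/627*86 - 37 = -30014/627 - 37 = -53213/627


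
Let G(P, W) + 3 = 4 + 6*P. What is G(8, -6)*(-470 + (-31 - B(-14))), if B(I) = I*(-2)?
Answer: -25921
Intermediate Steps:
B(I) = -2*I
G(P, W) = 1 + 6*P (G(P, W) = -3 + (4 + 6*P) = 1 + 6*P)
G(8, -6)*(-470 + (-31 - B(-14))) = (1 + 6*8)*(-470 + (-31 - (-2)*(-14))) = (1 + 48)*(-470 + (-31 - 1*28)) = 49*(-470 + (-31 - 28)) = 49*(-470 - 59) = 49*(-529) = -25921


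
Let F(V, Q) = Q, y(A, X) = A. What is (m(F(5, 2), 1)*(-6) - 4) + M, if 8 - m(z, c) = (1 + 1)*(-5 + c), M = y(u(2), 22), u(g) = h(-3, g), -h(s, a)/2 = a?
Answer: -104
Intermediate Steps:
h(s, a) = -2*a
u(g) = -2*g
M = -4 (M = -2*2 = -4)
m(z, c) = 18 - 2*c (m(z, c) = 8 - (1 + 1)*(-5 + c) = 8 - 2*(-5 + c) = 8 - (-10 + 2*c) = 8 + (10 - 2*c) = 18 - 2*c)
(m(F(5, 2), 1)*(-6) - 4) + M = ((18 - 2*1)*(-6) - 4) - 4 = ((18 - 2)*(-6) - 4) - 4 = (16*(-6) - 4) - 4 = (-96 - 4) - 4 = -100 - 4 = -104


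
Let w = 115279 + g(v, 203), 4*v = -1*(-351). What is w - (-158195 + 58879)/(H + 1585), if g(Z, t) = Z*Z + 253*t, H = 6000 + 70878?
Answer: 31266712489/179344 ≈ 1.7434e+5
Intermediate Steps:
v = 351/4 (v = (-1*(-351))/4 = (¼)*351 = 351/4 ≈ 87.750)
H = 76878
g(Z, t) = Z² + 253*t
w = 2789409/16 (w = 115279 + ((351/4)² + 253*203) = 115279 + (123201/16 + 51359) = 115279 + 944945/16 = 2789409/16 ≈ 1.7434e+5)
w - (-158195 + 58879)/(H + 1585) = 2789409/16 - (-158195 + 58879)/(76878 + 1585) = 2789409/16 - (-99316)/78463 = 2789409/16 - 1*(-14188/11209) = 2789409/16 + 14188/11209 = 31266712489/179344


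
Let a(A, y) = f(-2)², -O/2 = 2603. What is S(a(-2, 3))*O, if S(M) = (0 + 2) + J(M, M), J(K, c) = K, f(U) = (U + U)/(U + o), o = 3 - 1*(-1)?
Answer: -31236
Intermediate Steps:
o = 4 (o = 3 + 1 = 4)
O = -5206 (O = -2*2603 = -5206)
f(U) = 2*U/(4 + U) (f(U) = (U + U)/(U + 4) = (2*U)/(4 + U) = 2*U/(4 + U))
a(A, y) = 4 (a(A, y) = (2*(-2)/(4 - 2))² = (2*(-2)/2)² = (2*(-2)*(½))² = (-2)² = 4)
S(M) = 2 + M (S(M) = (0 + 2) + M = 2 + M)
S(a(-2, 3))*O = (2 + 4)*(-5206) = 6*(-5206) = -31236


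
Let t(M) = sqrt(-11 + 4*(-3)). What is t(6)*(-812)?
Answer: -812*I*sqrt(23) ≈ -3894.2*I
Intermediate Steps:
t(M) = I*sqrt(23) (t(M) = sqrt(-11 - 12) = sqrt(-23) = I*sqrt(23))
t(6)*(-812) = (I*sqrt(23))*(-812) = -812*I*sqrt(23)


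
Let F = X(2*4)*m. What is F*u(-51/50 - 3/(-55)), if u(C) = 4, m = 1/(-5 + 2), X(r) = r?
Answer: -32/3 ≈ -10.667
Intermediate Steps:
m = -⅓ (m = 1/(-3) = -⅓ ≈ -0.33333)
F = -8/3 (F = (2*4)*(-⅓) = 8*(-⅓) = -8/3 ≈ -2.6667)
F*u(-51/50 - 3/(-55)) = -8/3*4 = -32/3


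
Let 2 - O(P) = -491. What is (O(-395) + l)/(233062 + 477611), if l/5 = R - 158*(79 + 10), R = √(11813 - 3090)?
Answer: -69817/710673 + 5*√8723/710673 ≈ -0.097584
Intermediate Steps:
R = √8723 ≈ 93.397
O(P) = 493 (O(P) = 2 - 1*(-491) = 2 + 491 = 493)
l = -70310 + 5*√8723 (l = 5*(√8723 - 158*(79 + 10)) = 5*(√8723 - 158*89) = 5*(√8723 - 14062) = 5*(-14062 + √8723) = -70310 + 5*√8723 ≈ -69843.)
(O(-395) + l)/(233062 + 477611) = (493 + (-70310 + 5*√8723))/(233062 + 477611) = (-69817 + 5*√8723)/710673 = (-69817 + 5*√8723)*(1/710673) = -69817/710673 + 5*√8723/710673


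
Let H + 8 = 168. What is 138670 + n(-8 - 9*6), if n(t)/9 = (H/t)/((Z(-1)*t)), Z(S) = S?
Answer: 133261510/961 ≈ 1.3867e+5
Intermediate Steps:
H = 160 (H = -8 + 168 = 160)
n(t) = -1440/t² (n(t) = 9*((160/t)/((-t))) = 9*((160/t)*(-1/t)) = 9*(-160/t²) = -1440/t²)
138670 + n(-8 - 9*6) = 138670 - 1440/(-8 - 9*6)² = 138670 - 1440/(-8 - 54)² = 138670 - 1440/(-62)² = 138670 - 1440*1/3844 = 138670 - 360/961 = 133261510/961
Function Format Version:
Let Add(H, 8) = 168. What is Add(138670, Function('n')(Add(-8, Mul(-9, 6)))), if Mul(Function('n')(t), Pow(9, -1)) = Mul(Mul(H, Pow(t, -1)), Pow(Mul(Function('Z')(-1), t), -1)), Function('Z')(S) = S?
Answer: Rational(133261510, 961) ≈ 1.3867e+5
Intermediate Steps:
H = 160 (H = Add(-8, 168) = 160)
Function('n')(t) = Mul(-1440, Pow(t, -2)) (Function('n')(t) = Mul(9, Mul(Mul(160, Pow(t, -1)), Pow(Mul(-1, t), -1))) = Mul(9, Mul(Mul(160, Pow(t, -1)), Mul(-1, Pow(t, -1)))) = Mul(9, Mul(-160, Pow(t, -2))) = Mul(-1440, Pow(t, -2)))
Add(138670, Function('n')(Add(-8, Mul(-9, 6)))) = Add(138670, Mul(-1440, Pow(Add(-8, Mul(-9, 6)), -2))) = Add(138670, Mul(-1440, Pow(Add(-8, -54), -2))) = Add(138670, Mul(-1440, Pow(-62, -2))) = Add(138670, Mul(-1440, Rational(1, 3844))) = Add(138670, Rational(-360, 961)) = Rational(133261510, 961)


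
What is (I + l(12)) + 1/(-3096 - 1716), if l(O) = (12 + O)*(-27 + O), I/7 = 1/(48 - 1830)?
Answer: -514504951/1429164 ≈ -360.00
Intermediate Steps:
I = -7/1782 (I = 7/(48 - 1830) = 7/(-1782) = 7*(-1/1782) = -7/1782 ≈ -0.0039282)
l(O) = (-27 + O)*(12 + O)
(I + l(12)) + 1/(-3096 - 1716) = (-7/1782 + (-324 + 12**2 - 15*12)) + 1/(-3096 - 1716) = (-7/1782 + (-324 + 144 - 180)) + 1/(-4812) = (-7/1782 - 360) - 1/4812 = -641527/1782 - 1/4812 = -514504951/1429164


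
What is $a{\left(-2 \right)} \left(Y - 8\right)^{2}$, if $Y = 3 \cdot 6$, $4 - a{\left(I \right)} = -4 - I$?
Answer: $600$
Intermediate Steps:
$a{\left(I \right)} = 8 + I$ ($a{\left(I \right)} = 4 - \left(-4 - I\right) = 4 + \left(4 + I\right) = 8 + I$)
$Y = 18$
$a{\left(-2 \right)} \left(Y - 8\right)^{2} = \left(8 - 2\right) \left(18 - 8\right)^{2} = 6 \cdot 10^{2} = 6 \cdot 100 = 600$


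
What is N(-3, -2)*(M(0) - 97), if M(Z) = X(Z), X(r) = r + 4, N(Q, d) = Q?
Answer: 279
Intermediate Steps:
X(r) = 4 + r
M(Z) = 4 + Z
N(-3, -2)*(M(0) - 97) = -3*((4 + 0) - 97) = -3*(4 - 97) = -3*(-93) = 279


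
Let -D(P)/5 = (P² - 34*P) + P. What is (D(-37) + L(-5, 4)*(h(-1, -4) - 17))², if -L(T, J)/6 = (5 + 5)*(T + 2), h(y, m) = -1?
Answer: 262116100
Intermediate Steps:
L(T, J) = -120 - 60*T (L(T, J) = -6*(5 + 5)*(T + 2) = -60*(2 + T) = -6*(20 + 10*T) = -120 - 60*T)
D(P) = -5*P² + 165*P (D(P) = -5*((P² - 34*P) + P) = -5*(P² - 33*P) = -5*P² + 165*P)
(D(-37) + L(-5, 4)*(h(-1, -4) - 17))² = (5*(-37)*(33 - 1*(-37)) + (-120 - 60*(-5))*(-1 - 17))² = (5*(-37)*(33 + 37) + (-120 + 300)*(-18))² = (5*(-37)*70 + 180*(-18))² = (-12950 - 3240)² = (-16190)² = 262116100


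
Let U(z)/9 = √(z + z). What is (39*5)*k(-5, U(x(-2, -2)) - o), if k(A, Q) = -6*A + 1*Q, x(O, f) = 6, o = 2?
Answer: 5460 + 3510*√3 ≈ 11540.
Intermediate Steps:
U(z) = 9*√2*√z (U(z) = 9*√(z + z) = 9*√(2*z) = 9*(√2*√z) = 9*√2*√z)
k(A, Q) = Q - 6*A (k(A, Q) = -6*A + Q = Q - 6*A)
(39*5)*k(-5, U(x(-2, -2)) - o) = (39*5)*((9*√2*√6 - 1*2) - 6*(-5)) = 195*((18*√3 - 2) + 30) = 195*((-2 + 18*√3) + 30) = 195*(28 + 18*√3) = 5460 + 3510*√3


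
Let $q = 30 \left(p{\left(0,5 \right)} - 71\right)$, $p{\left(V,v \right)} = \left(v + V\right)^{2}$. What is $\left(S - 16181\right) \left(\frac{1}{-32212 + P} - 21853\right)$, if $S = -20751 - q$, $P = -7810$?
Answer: $\frac{15546903234192}{20011} \approx 7.7692 \cdot 10^{8}$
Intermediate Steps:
$p{\left(V,v \right)} = \left(V + v\right)^{2}$
$q = -1380$ ($q = 30 \left(\left(0 + 5\right)^{2} - 71\right) = 30 \left(5^{2} - 71\right) = 30 \left(25 - 71\right) = 30 \left(-46\right) = -1380$)
$S = -19371$ ($S = -20751 - -1380 = -20751 + 1380 = -19371$)
$\left(S - 16181\right) \left(\frac{1}{-32212 + P} - 21853\right) = \left(-19371 - 16181\right) \left(\frac{1}{-32212 - 7810} - 21853\right) = - 35552 \left(\frac{1}{-40022} - 21853\right) = - 35552 \left(- \frac{1}{40022} - 21853\right) = \left(-35552\right) \left(- \frac{874600767}{40022}\right) = \frac{15546903234192}{20011}$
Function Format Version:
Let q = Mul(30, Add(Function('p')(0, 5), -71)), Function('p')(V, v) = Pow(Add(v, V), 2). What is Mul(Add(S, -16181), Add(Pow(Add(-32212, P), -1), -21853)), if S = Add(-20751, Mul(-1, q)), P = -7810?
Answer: Rational(15546903234192, 20011) ≈ 7.7692e+8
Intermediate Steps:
Function('p')(V, v) = Pow(Add(V, v), 2)
q = -1380 (q = Mul(30, Add(Pow(Add(0, 5), 2), -71)) = Mul(30, Add(Pow(5, 2), -71)) = Mul(30, Add(25, -71)) = Mul(30, -46) = -1380)
S = -19371 (S = Add(-20751, Mul(-1, -1380)) = Add(-20751, 1380) = -19371)
Mul(Add(S, -16181), Add(Pow(Add(-32212, P), -1), -21853)) = Mul(Add(-19371, -16181), Add(Pow(Add(-32212, -7810), -1), -21853)) = Mul(-35552, Add(Pow(-40022, -1), -21853)) = Mul(-35552, Add(Rational(-1, 40022), -21853)) = Mul(-35552, Rational(-874600767, 40022)) = Rational(15546903234192, 20011)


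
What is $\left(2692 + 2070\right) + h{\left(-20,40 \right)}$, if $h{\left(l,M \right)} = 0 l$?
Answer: $4762$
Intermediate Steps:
$h{\left(l,M \right)} = 0$
$\left(2692 + 2070\right) + h{\left(-20,40 \right)} = \left(2692 + 2070\right) + 0 = 4762 + 0 = 4762$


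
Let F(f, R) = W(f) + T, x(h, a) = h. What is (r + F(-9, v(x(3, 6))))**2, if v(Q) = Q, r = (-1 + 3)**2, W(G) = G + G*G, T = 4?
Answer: 6400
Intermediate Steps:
W(G) = G + G**2
r = 4 (r = 2**2 = 4)
F(f, R) = 4 + f*(1 + f) (F(f, R) = f*(1 + f) + 4 = 4 + f*(1 + f))
(r + F(-9, v(x(3, 6))))**2 = (4 + (4 - 9*(1 - 9)))**2 = (4 + (4 - 9*(-8)))**2 = (4 + (4 + 72))**2 = (4 + 76)**2 = 80**2 = 6400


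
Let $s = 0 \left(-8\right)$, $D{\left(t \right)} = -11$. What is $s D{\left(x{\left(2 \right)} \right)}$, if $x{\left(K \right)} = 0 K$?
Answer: $0$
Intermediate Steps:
$x{\left(K \right)} = 0$
$s = 0$
$s D{\left(x{\left(2 \right)} \right)} = 0 \left(-11\right) = 0$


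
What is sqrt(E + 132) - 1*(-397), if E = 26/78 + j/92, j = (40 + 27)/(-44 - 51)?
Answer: 397 + sqrt(22743090345)/13110 ≈ 408.50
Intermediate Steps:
j = -67/95 (j = 67/(-95) = 67*(-1/95) = -67/95 ≈ -0.70526)
E = 8539/26220 (E = 26/78 - 67/95/92 = 26*(1/78) - 67/95*1/92 = 1/3 - 67/8740 = 8539/26220 ≈ 0.32567)
sqrt(E + 132) - 1*(-397) = sqrt(8539/26220 + 132) - 1*(-397) = sqrt(3469579/26220) + 397 = sqrt(22743090345)/13110 + 397 = 397 + sqrt(22743090345)/13110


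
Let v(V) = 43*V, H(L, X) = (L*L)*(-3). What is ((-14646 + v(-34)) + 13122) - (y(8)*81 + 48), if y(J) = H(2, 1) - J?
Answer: -1414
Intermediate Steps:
H(L, X) = -3*L**2 (H(L, X) = L**2*(-3) = -3*L**2)
y(J) = -12 - J (y(J) = -3*2**2 - J = -3*4 - J = -12 - J)
((-14646 + v(-34)) + 13122) - (y(8)*81 + 48) = ((-14646 + 43*(-34)) + 13122) - ((-12 - 1*8)*81 + 48) = ((-14646 - 1462) + 13122) - ((-12 - 8)*81 + 48) = (-16108 + 13122) - (-20*81 + 48) = -2986 - (-1620 + 48) = -2986 - 1*(-1572) = -2986 + 1572 = -1414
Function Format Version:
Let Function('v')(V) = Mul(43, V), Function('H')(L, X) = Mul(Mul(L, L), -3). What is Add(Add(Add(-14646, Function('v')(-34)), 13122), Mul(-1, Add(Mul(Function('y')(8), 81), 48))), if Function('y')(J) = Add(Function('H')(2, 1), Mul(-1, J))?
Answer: -1414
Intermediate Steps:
Function('H')(L, X) = Mul(-3, Pow(L, 2)) (Function('H')(L, X) = Mul(Pow(L, 2), -3) = Mul(-3, Pow(L, 2)))
Function('y')(J) = Add(-12, Mul(-1, J)) (Function('y')(J) = Add(Mul(-3, Pow(2, 2)), Mul(-1, J)) = Add(Mul(-3, 4), Mul(-1, J)) = Add(-12, Mul(-1, J)))
Add(Add(Add(-14646, Function('v')(-34)), 13122), Mul(-1, Add(Mul(Function('y')(8), 81), 48))) = Add(Add(Add(-14646, Mul(43, -34)), 13122), Mul(-1, Add(Mul(Add(-12, Mul(-1, 8)), 81), 48))) = Add(Add(Add(-14646, -1462), 13122), Mul(-1, Add(Mul(Add(-12, -8), 81), 48))) = Add(Add(-16108, 13122), Mul(-1, Add(Mul(-20, 81), 48))) = Add(-2986, Mul(-1, Add(-1620, 48))) = Add(-2986, Mul(-1, -1572)) = Add(-2986, 1572) = -1414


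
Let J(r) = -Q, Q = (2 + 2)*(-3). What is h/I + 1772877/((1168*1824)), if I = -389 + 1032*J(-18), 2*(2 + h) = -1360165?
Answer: -475869373963/8518177280 ≈ -55.865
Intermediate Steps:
h = -1360169/2 (h = -2 + (½)*(-1360165) = -2 - 1360165/2 = -1360169/2 ≈ -6.8008e+5)
Q = -12 (Q = 4*(-3) = -12)
J(r) = 12 (J(r) = -1*(-12) = 12)
I = 11995 (I = -389 + 1032*12 = -389 + 12384 = 11995)
h/I + 1772877/((1168*1824)) = -1360169/2/11995 + 1772877/((1168*1824)) = -1360169/2*1/11995 + 1772877/2130432 = -1360169/23990 + 1772877*(1/2130432) = -1360169/23990 + 590959/710144 = -475869373963/8518177280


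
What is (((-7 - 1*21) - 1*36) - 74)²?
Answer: 19044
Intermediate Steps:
(((-7 - 1*21) - 1*36) - 74)² = (((-7 - 21) - 36) - 74)² = ((-28 - 36) - 74)² = (-64 - 74)² = (-138)² = 19044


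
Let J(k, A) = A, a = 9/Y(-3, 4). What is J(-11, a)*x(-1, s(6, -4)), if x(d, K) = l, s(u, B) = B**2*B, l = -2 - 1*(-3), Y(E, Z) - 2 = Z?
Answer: 3/2 ≈ 1.5000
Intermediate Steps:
Y(E, Z) = 2 + Z
l = 1 (l = -2 + 3 = 1)
a = 3/2 (a = 9/(2 + 4) = 9/6 = 9*(1/6) = 3/2 ≈ 1.5000)
s(u, B) = B**3
x(d, K) = 1
J(-11, a)*x(-1, s(6, -4)) = (3/2)*1 = 3/2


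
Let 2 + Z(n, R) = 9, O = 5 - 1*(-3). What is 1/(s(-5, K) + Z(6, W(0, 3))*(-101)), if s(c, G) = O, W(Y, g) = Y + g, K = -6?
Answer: -1/699 ≈ -0.0014306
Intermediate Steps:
O = 8 (O = 5 + 3 = 8)
Z(n, R) = 7 (Z(n, R) = -2 + 9 = 7)
s(c, G) = 8
1/(s(-5, K) + Z(6, W(0, 3))*(-101)) = 1/(8 + 7*(-101)) = 1/(8 - 707) = 1/(-699) = -1/699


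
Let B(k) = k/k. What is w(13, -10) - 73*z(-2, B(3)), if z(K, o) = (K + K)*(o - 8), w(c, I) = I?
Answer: -2054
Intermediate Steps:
B(k) = 1
z(K, o) = 2*K*(-8 + o) (z(K, o) = (2*K)*(-8 + o) = 2*K*(-8 + o))
w(13, -10) - 73*z(-2, B(3)) = -10 - 146*(-2)*(-8 + 1) = -10 - 146*(-2)*(-7) = -10 - 73*28 = -10 - 2044 = -2054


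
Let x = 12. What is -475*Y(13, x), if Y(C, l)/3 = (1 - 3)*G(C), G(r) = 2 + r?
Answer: 42750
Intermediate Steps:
Y(C, l) = -12 - 6*C (Y(C, l) = 3*((1 - 3)*(2 + C)) = 3*(-2*(2 + C)) = 3*(-4 - 2*C) = -12 - 6*C)
-475*Y(13, x) = -475*(-12 - 6*13) = -475*(-12 - 78) = -475*(-90) = 42750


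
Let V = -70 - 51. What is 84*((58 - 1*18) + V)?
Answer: -6804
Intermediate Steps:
V = -121
84*((58 - 1*18) + V) = 84*((58 - 1*18) - 121) = 84*((58 - 18) - 121) = 84*(40 - 121) = 84*(-81) = -6804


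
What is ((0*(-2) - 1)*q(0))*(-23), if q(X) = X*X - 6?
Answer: -138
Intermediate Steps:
q(X) = -6 + X**2 (q(X) = X**2 - 6 = -6 + X**2)
((0*(-2) - 1)*q(0))*(-23) = ((0*(-2) - 1)*(-6 + 0**2))*(-23) = ((0 - 1)*(-6 + 0))*(-23) = -1*(-6)*(-23) = 6*(-23) = -138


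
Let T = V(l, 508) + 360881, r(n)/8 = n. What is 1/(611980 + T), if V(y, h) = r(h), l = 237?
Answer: 1/976925 ≈ 1.0236e-6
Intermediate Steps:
r(n) = 8*n
V(y, h) = 8*h
T = 364945 (T = 8*508 + 360881 = 4064 + 360881 = 364945)
1/(611980 + T) = 1/(611980 + 364945) = 1/976925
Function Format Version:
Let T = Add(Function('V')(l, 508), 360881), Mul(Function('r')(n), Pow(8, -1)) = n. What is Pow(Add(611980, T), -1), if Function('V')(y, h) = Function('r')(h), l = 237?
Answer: Rational(1, 976925) ≈ 1.0236e-6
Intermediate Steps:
Function('r')(n) = Mul(8, n)
Function('V')(y, h) = Mul(8, h)
T = 364945 (T = Add(Mul(8, 508), 360881) = Add(4064, 360881) = 364945)
Pow(Add(611980, T), -1) = Pow(Add(611980, 364945), -1) = Pow(976925, -1) = Rational(1, 976925)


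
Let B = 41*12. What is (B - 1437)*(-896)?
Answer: 846720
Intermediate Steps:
B = 492
(B - 1437)*(-896) = (492 - 1437)*(-896) = -945*(-896) = 846720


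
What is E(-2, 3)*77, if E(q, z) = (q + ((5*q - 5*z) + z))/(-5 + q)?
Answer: 264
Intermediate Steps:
E(q, z) = (-4*z + 6*q)/(-5 + q) (E(q, z) = (q + ((-5*z + 5*q) + z))/(-5 + q) = (q + (-4*z + 5*q))/(-5 + q) = (-4*z + 6*q)/(-5 + q))
E(-2, 3)*77 = (2*(-2*3 + 3*(-2))/(-5 - 2))*77 = (2*(-6 - 6)/(-7))*77 = (2*(-⅐)*(-12))*77 = (24/7)*77 = 264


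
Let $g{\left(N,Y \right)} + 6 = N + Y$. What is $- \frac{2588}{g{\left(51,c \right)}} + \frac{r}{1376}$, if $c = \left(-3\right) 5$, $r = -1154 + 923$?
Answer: $- \frac{1784009}{20640} \approx -86.435$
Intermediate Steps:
$r = -231$
$c = -15$
$g{\left(N,Y \right)} = -6 + N + Y$ ($g{\left(N,Y \right)} = -6 + \left(N + Y\right) = -6 + N + Y$)
$- \frac{2588}{g{\left(51,c \right)}} + \frac{r}{1376} = - \frac{2588}{-6 + 51 - 15} - \frac{231}{1376} = - \frac{2588}{30} - \frac{231}{1376} = \left(-2588\right) \frac{1}{30} - \frac{231}{1376} = - \frac{1294}{15} - \frac{231}{1376} = - \frac{1784009}{20640}$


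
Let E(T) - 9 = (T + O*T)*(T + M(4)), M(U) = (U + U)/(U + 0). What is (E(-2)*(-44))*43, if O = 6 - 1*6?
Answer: -17028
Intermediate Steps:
M(U) = 2 (M(U) = (2*U)/U = 2)
O = 0 (O = 6 - 6 = 0)
E(T) = 9 + T*(2 + T) (E(T) = 9 + (T + 0*T)*(T + 2) = 9 + (T + 0)*(2 + T) = 9 + T*(2 + T))
(E(-2)*(-44))*43 = ((9 + (-2)**2 + 2*(-2))*(-44))*43 = ((9 + 4 - 4)*(-44))*43 = (9*(-44))*43 = -396*43 = -17028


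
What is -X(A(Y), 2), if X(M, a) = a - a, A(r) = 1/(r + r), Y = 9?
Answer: 0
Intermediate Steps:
A(r) = 1/(2*r)
X(M, a) = 0
-X(A(Y), 2) = -1*0 = 0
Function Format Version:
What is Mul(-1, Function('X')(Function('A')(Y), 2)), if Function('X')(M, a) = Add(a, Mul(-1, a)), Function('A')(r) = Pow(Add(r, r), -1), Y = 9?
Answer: 0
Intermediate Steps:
Function('A')(r) = Mul(Rational(1, 2), Pow(r, -1)) (Function('A')(r) = Pow(Mul(2, r), -1) = Mul(Rational(1, 2), Pow(r, -1)))
Function('X')(M, a) = 0
Mul(-1, Function('X')(Function('A')(Y), 2)) = Mul(-1, 0) = 0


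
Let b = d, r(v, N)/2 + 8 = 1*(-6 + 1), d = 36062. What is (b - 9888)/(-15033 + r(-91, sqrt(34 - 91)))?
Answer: -26174/15059 ≈ -1.7381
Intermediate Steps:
r(v, N) = -26 (r(v, N) = -16 + 2*(1*(-6 + 1)) = -16 + 2*(1*(-5)) = -16 + 2*(-5) = -16 - 10 = -26)
b = 36062
(b - 9888)/(-15033 + r(-91, sqrt(34 - 91))) = (36062 - 9888)/(-15033 - 26) = 26174/(-15059) = 26174*(-1/15059) = -26174/15059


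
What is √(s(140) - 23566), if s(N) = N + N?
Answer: I*√23286 ≈ 152.6*I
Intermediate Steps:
s(N) = 2*N
√(s(140) - 23566) = √(2*140 - 23566) = √(280 - 23566) = √(-23286) = I*√23286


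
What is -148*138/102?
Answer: -3404/17 ≈ -200.24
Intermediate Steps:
-148*138/102 = -20424*1/102 = -3404/17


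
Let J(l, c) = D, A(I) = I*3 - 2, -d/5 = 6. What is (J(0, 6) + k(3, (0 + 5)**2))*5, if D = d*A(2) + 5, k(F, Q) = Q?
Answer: -450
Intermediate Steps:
d = -30 (d = -5*6 = -30)
A(I) = -2 + 3*I (A(I) = 3*I - 2 = -2 + 3*I)
D = -115 (D = -30*(-2 + 3*2) + 5 = -30*(-2 + 6) + 5 = -30*4 + 5 = -120 + 5 = -115)
J(l, c) = -115
(J(0, 6) + k(3, (0 + 5)**2))*5 = (-115 + (0 + 5)**2)*5 = (-115 + 5**2)*5 = (-115 + 25)*5 = -90*5 = -450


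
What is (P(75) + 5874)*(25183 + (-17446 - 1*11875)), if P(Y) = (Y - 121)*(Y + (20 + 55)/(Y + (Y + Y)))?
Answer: -29901188/3 ≈ -9.9671e+6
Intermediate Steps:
P(Y) = (-121 + Y)*(Y + 25/Y) (P(Y) = (-121 + Y)*(Y + 75/(Y + 2*Y)) = (-121 + Y)*(Y + 75/((3*Y))) = (-121 + Y)*(Y + 75*(1/(3*Y))) = (-121 + Y)*(Y + 25/Y))
(P(75) + 5874)*(25183 + (-17446 - 1*11875)) = ((25 + 75² - 3025/75 - 121*75) + 5874)*(25183 + (-17446 - 1*11875)) = ((25 + 5625 - 3025*1/75 - 9075) + 5874)*(25183 + (-17446 - 11875)) = ((25 + 5625 - 121/3 - 9075) + 5874)*(25183 - 29321) = (-10396/3 + 5874)*(-4138) = (7226/3)*(-4138) = -29901188/3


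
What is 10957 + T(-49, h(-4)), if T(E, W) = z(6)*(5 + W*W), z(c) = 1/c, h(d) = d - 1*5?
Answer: 32914/3 ≈ 10971.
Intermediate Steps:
h(d) = -5 + d (h(d) = d - 5 = -5 + d)
T(E, W) = ⅚ + W²/6 (T(E, W) = (5 + W*W)/6 = (5 + W²)/6 = ⅚ + W²/6)
10957 + T(-49, h(-4)) = 10957 + (⅚ + (-5 - 4)²/6) = 10957 + (⅚ + (⅙)*(-9)²) = 10957 + (⅚ + (⅙)*81) = 10957 + (⅚ + 27/2) = 10957 + 43/3 = 32914/3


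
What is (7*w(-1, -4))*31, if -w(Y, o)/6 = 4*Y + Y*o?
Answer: 0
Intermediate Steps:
w(Y, o) = -24*Y - 6*Y*o (w(Y, o) = -6*(4*Y + Y*o) = -24*Y - 6*Y*o)
(7*w(-1, -4))*31 = (7*(-6*(-1)*(4 - 4)))*31 = (7*(-6*(-1)*0))*31 = (7*0)*31 = 0*31 = 0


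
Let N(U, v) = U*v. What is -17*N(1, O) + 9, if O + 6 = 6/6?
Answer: 94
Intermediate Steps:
O = -5 (O = -6 + 6/6 = -6 + 6*(1/6) = -6 + 1 = -5)
-17*N(1, O) + 9 = -17*(-5) + 9 = 85 + 9 = 94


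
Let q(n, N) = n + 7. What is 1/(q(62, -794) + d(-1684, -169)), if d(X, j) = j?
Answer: -1/100 ≈ -0.010000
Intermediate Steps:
q(n, N) = 7 + n
1/(q(62, -794) + d(-1684, -169)) = 1/((7 + 62) - 169) = 1/(69 - 169) = 1/(-100) = -1/100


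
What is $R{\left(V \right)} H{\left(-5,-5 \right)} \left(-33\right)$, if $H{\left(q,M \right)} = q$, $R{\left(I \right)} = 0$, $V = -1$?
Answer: $0$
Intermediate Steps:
$R{\left(V \right)} H{\left(-5,-5 \right)} \left(-33\right) = 0 \left(-5\right) \left(-33\right) = 0 \left(-33\right) = 0$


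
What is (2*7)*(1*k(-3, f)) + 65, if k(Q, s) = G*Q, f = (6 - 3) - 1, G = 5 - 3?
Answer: -19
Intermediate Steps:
G = 2
f = 2 (f = 3 - 1 = 2)
k(Q, s) = 2*Q
(2*7)*(1*k(-3, f)) + 65 = (2*7)*(1*(2*(-3))) + 65 = 14*(1*(-6)) + 65 = 14*(-6) + 65 = -84 + 65 = -19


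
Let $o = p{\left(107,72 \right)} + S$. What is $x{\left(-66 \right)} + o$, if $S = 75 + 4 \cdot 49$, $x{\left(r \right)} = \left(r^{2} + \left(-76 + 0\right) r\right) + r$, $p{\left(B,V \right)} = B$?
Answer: $9684$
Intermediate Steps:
$x{\left(r \right)} = r^{2} - 75 r$ ($x{\left(r \right)} = \left(r^{2} - 76 r\right) + r = r^{2} - 75 r$)
$S = 271$ ($S = 75 + 196 = 271$)
$o = 378$ ($o = 107 + 271 = 378$)
$x{\left(-66 \right)} + o = - 66 \left(-75 - 66\right) + 378 = \left(-66\right) \left(-141\right) + 378 = 9306 + 378 = 9684$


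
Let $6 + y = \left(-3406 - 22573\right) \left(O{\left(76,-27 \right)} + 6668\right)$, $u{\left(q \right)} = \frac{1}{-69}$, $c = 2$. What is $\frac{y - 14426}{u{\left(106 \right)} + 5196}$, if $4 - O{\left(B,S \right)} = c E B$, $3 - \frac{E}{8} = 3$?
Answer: $- \frac{11960896080}{358523} \approx -33362.0$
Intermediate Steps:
$E = 0$ ($E = 24 - 24 = 0$)
$u{\left(q \right)} = - \frac{1}{69}$
$O{\left(B,S \right)} = 4$ ($O{\left(B,S \right)} = 4 - 2 \cdot 0 B = 4 - 0 B = 4 - 0 = 4 + 0 = 4$)
$y = -173331894$ ($y = -6 + \left(-3406 - 22573\right) \left(4 + 6668\right) = -6 - 173331888 = -173331894$)
$\frac{y - 14426}{u{\left(106 \right)} + 5196} = \frac{-173331894 - 14426}{- \frac{1}{69} + 5196} = - \frac{173346320}{\frac{358523}{69}} = \left(-173346320\right) \frac{69}{358523} = - \frac{11960896080}{358523}$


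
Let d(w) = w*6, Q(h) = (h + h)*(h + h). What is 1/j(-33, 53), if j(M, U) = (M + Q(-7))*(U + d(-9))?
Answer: -1/163 ≈ -0.0061350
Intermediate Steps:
Q(h) = 4*h**2 (Q(h) = (2*h)*(2*h) = 4*h**2)
d(w) = 6*w
j(M, U) = (-54 + U)*(196 + M) (j(M, U) = (M + 4*(-7)**2)*(U + 6*(-9)) = (M + 4*49)*(U - 54) = (M + 196)*(-54 + U) = (196 + M)*(-54 + U) = (-54 + U)*(196 + M))
1/j(-33, 53) = 1/(-10584 - 54*(-33) + 196*53 - 33*53) = 1/(-10584 + 1782 + 10388 - 1749) = 1/(-163) = -1/163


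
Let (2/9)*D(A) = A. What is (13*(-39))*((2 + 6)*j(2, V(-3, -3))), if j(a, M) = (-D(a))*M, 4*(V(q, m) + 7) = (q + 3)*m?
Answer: -255528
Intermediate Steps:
D(A) = 9*A/2
V(q, m) = -7 + m*(3 + q)/4 (V(q, m) = -7 + ((q + 3)*m)/4 = -7 + ((3 + q)*m)/4 = -7 + (m*(3 + q))/4 = -7 + m*(3 + q)/4)
j(a, M) = -9*M*a/2 (j(a, M) = (-9*a/2)*M = -9*M*a/2)
(13*(-39))*((2 + 6)*j(2, V(-3, -3))) = (13*(-39))*((2 + 6)*(-9/2*(-7 + (¾)*(-3) + (¼)*(-3)*(-3))*2)) = -4056*(-9/2*(-7 - 9/4 + 9/4)*2) = -4056*(-9/2*(-7)*2) = -4056*63 = -507*504 = -255528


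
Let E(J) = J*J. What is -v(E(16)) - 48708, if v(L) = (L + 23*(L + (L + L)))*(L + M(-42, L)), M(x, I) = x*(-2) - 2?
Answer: -6105668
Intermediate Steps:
M(x, I) = -2 - 2*x (M(x, I) = -2*x - 2 = -2 - 2*x)
E(J) = J**2
v(L) = 70*L*(82 + L) (v(L) = (L + 23*(L + (L + L)))*(L + (-2 - 2*(-42))) = (L + 23*(L + 2*L))*(L + (-2 + 84)) = (L + 23*(3*L))*(L + 82) = (L + 69*L)*(82 + L) = (70*L)*(82 + L) = 70*L*(82 + L))
-v(E(16)) - 48708 = -70*16**2*(82 + 16**2) - 48708 = -70*256*(82 + 256) - 48708 = -70*256*338 - 48708 = -1*6056960 - 48708 = -6056960 - 48708 = -6105668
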